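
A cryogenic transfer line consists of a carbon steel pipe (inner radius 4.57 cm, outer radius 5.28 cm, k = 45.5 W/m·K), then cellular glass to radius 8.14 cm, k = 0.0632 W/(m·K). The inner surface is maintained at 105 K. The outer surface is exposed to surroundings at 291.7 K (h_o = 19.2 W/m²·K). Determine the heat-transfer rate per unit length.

Treat each layer as a resistance in series:
  R'_carbon steel = ln(0.0528/0.0457)/(2πk) = 0.1444/(2π·45.5) = 5.051×10^-4 m·K/W
  R'_cellular glass = ln(0.0814/0.0528)/(2πk) = 0.4329/(2π·0.0632) = 1.090 m·K/W
  R'_conv,out = 1/(2πr h) = 1/(2π·0.0814·19.2) = 0.1018 m·K/W
ΣR = 5.051×10^-4 + 1.090 + 0.1018 = 1.192 m·K/W
Q' = ΔT/ΣR = (105 K − 291.7 K)/1.192 = -157 W/m
(Negative Q' ⇒ heat flows inward; heat gain = 157 W/m.)

Q' = 157 W/m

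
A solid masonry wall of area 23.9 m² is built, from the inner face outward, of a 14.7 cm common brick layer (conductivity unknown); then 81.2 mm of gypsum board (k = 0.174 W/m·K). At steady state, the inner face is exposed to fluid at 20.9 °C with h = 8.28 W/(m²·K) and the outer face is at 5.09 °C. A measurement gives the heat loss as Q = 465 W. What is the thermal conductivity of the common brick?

ΣR = ΔT/Q = |20.9 − 5.09|/465 = 0.03400 K/W
Known resistances:
  R_conv,in = 1/(hA) = 1/(8.28·23.9) = 0.005053 K/W
  R_gypsum board = L/(kA) = 0.0812/(0.174·23.9) = 0.01953 K/W
R_common brick = ΣR − ΣR_known = 0.03400 − 0.02458 = 0.009420 K/W
L/(kA) = 0.009420 ⇒ k = 0.147/(0.009420·23.9) = 0.653 W/m·K

k = 0.653 W/m·K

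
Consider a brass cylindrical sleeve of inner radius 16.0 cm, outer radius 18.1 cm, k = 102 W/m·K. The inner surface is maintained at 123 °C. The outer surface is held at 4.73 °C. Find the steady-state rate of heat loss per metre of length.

Q' = 615 kW/m

Q' = 2πk·ΔT/ln(r₂/r₁) = 2π × 102 × 118.27 / ln(0.181/0.160) = 6.15×10^5 W/m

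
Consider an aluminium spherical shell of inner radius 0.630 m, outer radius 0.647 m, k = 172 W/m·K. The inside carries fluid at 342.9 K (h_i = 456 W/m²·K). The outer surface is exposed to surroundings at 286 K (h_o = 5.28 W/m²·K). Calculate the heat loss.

Resistance network (inner→outer):
  R_conv,in = 1/(4πr²h) = 1/(4π·0.630²·456) = 4.397×10^-4 K/W
  R_aluminium = (1/0.630 − 1/0.647)/(4πk) = 0.04171/(4π·172) = 1.930×10^-5 K/W
  R_conv,out = 1/(4πr²h) = 1/(4π·0.647²·5.28) = 0.03600 K/W
ΣR = 4.397×10^-4 + 1.930×10^-5 + 0.03600 = 0.03646 K/W
Q = ΔT/ΣR = (342.9 K − 286 K)/0.03646 = 1560 W

Q = 1560 W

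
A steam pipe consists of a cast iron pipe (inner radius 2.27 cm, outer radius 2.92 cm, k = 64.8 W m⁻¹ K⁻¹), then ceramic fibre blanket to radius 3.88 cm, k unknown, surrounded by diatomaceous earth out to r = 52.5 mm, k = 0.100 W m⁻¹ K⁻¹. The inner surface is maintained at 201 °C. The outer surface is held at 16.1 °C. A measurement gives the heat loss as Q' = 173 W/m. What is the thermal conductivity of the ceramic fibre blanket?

k = 0.0771 W/m·K

ΣR = ΔT/Q' = |201 − 16.1|/173 = 1.069 m·K/W
Known resistances:
  R'_cast iron = ln(0.0292/0.0227)/(2πk) = 0.2518/(2π·64.8) = 6.185×10^-4 m·K/W
  R'_diatomaceous earth = ln(0.0525/0.0388)/(2πk) = 0.3024/(2π·0.100) = 0.4813 m·K/W
R_ceramic fibre blanket = ΣR − ΣR_known = 1.069 − 0.4819 = 0.5871 m·K/W
ln(r₂/r₁)/(2πk) = 0.5871 ⇒ k = 0.2843/(2π·0.5871) = 0.0771 W/m·K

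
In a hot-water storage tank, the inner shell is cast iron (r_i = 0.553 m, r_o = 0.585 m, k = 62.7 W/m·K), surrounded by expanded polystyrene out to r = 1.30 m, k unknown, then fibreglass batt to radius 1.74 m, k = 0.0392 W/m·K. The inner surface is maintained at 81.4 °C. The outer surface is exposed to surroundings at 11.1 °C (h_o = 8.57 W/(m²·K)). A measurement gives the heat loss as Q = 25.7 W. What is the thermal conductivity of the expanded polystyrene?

k = 0.0320 W/m·K

ΣR = ΔT/Q = |81.4 − 11.1|/25.7 = 2.735 K/W
Known resistances:
  R_cast iron = (1/0.553 − 1/0.585)/(4πk) = 0.09892/(4π·62.7) = 1.255×10^-4 K/W
  R_fibreglass batt = (1/1.30 − 1/1.74)/(4πk) = 0.1945/(4π·0.0392) = 0.3949 K/W
  R_conv,out = 1/(4πr²h) = 1/(4π·1.74²·8.57) = 0.003067 K/W
R_expanded polystyrene = ΣR − ΣR_known = 2.735 − 0.3981 = 2.337 K/W
(1/r₁−1/r₂)/(4πk) = 2.337 ⇒ k = 0.9402/(4π·2.337) = 0.0320 W/m·K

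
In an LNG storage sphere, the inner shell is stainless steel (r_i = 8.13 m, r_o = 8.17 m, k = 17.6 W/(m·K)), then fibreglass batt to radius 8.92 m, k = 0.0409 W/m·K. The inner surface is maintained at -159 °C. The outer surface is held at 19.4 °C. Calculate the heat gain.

Q = 8.91 kW

Resistance network (inner→outer):
  R_stainless steel = (1/8.13 − 1/8.17)/(4πk) = 6.022×10^-4/(4π·17.6) = 2.723×10^-6 K/W
  R_fibreglass batt = (1/8.17 − 1/8.92)/(4πk) = 0.01029/(4π·0.0409) = 0.02002 K/W
ΣR = 2.723×10^-6 + 0.02002 = 0.02002 K/W
Q = ΔT/ΣR = (-159 °C − 19.4 °C)/0.02002 = -8910 W
(Negative Q ⇒ heat flows inward; heat gain = 8910 W.)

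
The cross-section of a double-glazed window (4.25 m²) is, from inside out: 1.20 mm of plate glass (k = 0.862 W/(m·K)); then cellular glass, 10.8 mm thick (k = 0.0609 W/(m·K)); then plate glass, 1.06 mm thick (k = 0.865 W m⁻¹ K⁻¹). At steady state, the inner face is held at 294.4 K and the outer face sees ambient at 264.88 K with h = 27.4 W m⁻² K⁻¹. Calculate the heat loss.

Q = 580 W

Resistance network (inner→outer):
  R_plate glass = L/(kA) = 0.00120/(0.862·4.25) = 3.276×10^-4 K/W
  R_cellular glass = L/(kA) = 0.0108/(0.0609·4.25) = 0.04173 K/W
  R_plate glass = L/(kA) = 0.00106/(0.865·4.25) = 2.883×10^-4 K/W
  R_conv,out = 1/(hA) = 1/(27.4·4.25) = 0.008587 K/W
ΣR = 3.276×10^-4 + 0.04173 + 2.883×10^-4 + 0.008587 = 0.05093 K/W
Q = ΔT/ΣR = (294.4 K − 264.88 K)/0.05093 = 580 W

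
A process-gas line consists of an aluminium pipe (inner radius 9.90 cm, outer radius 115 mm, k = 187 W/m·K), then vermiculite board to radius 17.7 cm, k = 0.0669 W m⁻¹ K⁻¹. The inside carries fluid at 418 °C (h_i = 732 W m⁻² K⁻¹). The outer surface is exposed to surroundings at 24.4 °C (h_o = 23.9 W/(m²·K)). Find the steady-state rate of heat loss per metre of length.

Q' = 369 W/m

Resistance network (inner→outer):
  R'_conv,in = 1/(2πr h) = 1/(2π·0.0990·732) = 0.002196 m·K/W
  R'_aluminium = ln(0.115/0.0990)/(2πk) = 0.1498/(2π·187) = 1.275×10^-4 m·K/W
  R'_vermiculite board = ln(0.177/0.115)/(2πk) = 0.4312/(2π·0.0669) = 1.026 m·K/W
  R'_conv,out = 1/(2πr h) = 1/(2π·0.177·23.9) = 0.03762 m·K/W
ΣR = 0.002196 + 1.275×10^-4 + 1.026 + 0.03762 = 1.066 m·K/W
Q' = ΔT/ΣR = (418 °C − 24.4 °C)/1.066 = 369 W/m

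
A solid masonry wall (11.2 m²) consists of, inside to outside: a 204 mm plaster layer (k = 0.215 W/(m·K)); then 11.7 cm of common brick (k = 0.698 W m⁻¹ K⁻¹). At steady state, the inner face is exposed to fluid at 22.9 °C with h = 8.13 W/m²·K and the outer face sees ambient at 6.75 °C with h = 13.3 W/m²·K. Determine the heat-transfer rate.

Q = 138 W

Treat each layer as a resistance in series:
  R_conv,in = 1/(hA) = 1/(8.13·11.2) = 0.01098 K/W
  R_plaster = L/(kA) = 0.204/(0.215·11.2) = 0.08472 K/W
  R_common brick = L/(kA) = 0.117/(0.698·11.2) = 0.01497 K/W
  R_conv,out = 1/(hA) = 1/(13.3·11.2) = 0.006713 K/W
ΣR = 0.01098 + 0.08472 + 0.01497 + 0.006713 = 0.1174 K/W
Q = ΔT/ΣR = (22.9 °C − 6.75 °C)/0.1174 = 138 W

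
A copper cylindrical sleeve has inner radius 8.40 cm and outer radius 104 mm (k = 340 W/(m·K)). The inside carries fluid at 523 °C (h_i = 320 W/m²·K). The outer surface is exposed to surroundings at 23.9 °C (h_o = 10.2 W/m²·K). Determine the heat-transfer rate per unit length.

Resistance network (inner→outer):
  R'_conv,in = 1/(2πr h) = 1/(2π·0.0840·320) = 0.005921 m·K/W
  R'_copper = ln(0.104/0.0840)/(2πk) = 0.2136/(2π·340) = 9.997×10^-5 m·K/W
  R'_conv,out = 1/(2πr h) = 1/(2π·0.104·10.2) = 0.1500 m·K/W
ΣR = 0.005921 + 9.997×10^-5 + 0.1500 = 0.1560 m·K/W
Q' = ΔT/ΣR = (523 °C − 23.9 °C)/0.1560 = 3200 W/m

Q' = 3200 W/m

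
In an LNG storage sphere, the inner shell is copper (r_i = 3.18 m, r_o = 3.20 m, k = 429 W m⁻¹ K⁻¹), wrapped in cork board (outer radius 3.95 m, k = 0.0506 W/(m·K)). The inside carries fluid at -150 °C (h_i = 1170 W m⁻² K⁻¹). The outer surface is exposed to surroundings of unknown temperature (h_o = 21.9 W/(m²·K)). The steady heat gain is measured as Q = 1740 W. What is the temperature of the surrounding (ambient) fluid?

Sum the resistances:
  R_conv,in = 1/(4πr²h) = 1/(4π·3.18²·1170) = 6.726×10^-6 K/W
  R_copper = (1/3.18 − 1/3.20)/(4πk) = 0.001965/(4π·429) = 3.646×10^-7 K/W
  R_cork board = (1/3.20 − 1/3.95)/(4πk) = 0.05934/(4π·0.0506) = 0.09332 K/W
  R_conv,out = 1/(4πr²h) = 1/(4π·3.95²·21.9) = 2.329×10^-4 K/W
ΣR = 0.09356 K/W
ΔT = Q·ΣR = 1740 × 0.09356 = 162.8 K
Heat flows inward, so T_out = T_in + ΔT = -150 + 162.8 = 12.8 °C

T_out = 12.8 °C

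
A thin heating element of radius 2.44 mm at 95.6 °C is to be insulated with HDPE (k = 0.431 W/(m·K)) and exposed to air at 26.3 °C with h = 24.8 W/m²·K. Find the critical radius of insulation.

For a cylinder, r_cr = k_ins/h = 0.431/24.8 = 0.0174 m = 1.74 cm

r_cr = 1.74 cm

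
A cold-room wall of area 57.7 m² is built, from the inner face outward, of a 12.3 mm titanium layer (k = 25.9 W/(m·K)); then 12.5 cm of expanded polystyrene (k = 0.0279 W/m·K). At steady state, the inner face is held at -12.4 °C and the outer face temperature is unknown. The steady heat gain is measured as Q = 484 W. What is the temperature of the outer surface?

Series resistances:
  R_titanium = L/(kA) = 0.0123/(25.9·57.7) = 8.231×10^-6 K/W
  R_expanded polystyrene = L/(kA) = 0.125/(0.0279·57.7) = 0.07765 K/W
ΣR = 0.07766 K/W
ΔT = Q·ΣR = 484 × 0.07766 = 37.59 K
Heat flows inward, so T_out = T_in + ΔT = -12.4 + 37.59 = 25.2 °C

T_out = 25.2 °C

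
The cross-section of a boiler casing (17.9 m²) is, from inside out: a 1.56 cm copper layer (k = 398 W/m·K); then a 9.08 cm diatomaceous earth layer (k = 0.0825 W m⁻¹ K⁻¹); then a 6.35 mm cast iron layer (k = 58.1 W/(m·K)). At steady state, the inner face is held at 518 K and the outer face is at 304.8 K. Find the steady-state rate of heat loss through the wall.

Series thermal resistances, inner to outer:
  R_copper = L/(kA) = 0.0156/(398·17.9) = 2.190×10^-6 K/W
  R_diatomaceous earth = L/(kA) = 0.0908/(0.0825·17.9) = 0.06149 K/W
  R_cast iron = L/(kA) = 0.00635/(58.1·17.9) = 6.106×10^-6 K/W
ΣR = 2.190×10^-6 + 0.06149 + 6.106×10^-6 = 0.06150 K/W
Q = ΔT/ΣR = (518 K − 304.8 K)/0.06150 = 3470 W

Q = 3470 W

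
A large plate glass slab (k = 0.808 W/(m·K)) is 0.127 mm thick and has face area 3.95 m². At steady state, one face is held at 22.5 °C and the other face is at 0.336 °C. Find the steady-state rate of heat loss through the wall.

Q = 557 kW

Q = kA·ΔT/L = 0.808 × 3.95 × |22.5 °C − 0.336 °C| / 1.27×10^-4 = 5.57×10^5 W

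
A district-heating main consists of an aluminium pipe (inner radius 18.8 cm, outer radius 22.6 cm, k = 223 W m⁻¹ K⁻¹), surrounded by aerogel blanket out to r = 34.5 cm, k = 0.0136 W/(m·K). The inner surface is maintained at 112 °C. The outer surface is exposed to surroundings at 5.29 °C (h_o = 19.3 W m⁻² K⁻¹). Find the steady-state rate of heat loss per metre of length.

Q' = 21.5 W/m

Resistance network (inner→outer):
  R'_aluminium = ln(0.226/0.188)/(2πk) = 0.1841/(2π·223) = 1.314×10^-4 m·K/W
  R'_aerogel blanket = ln(0.345/0.226)/(2πk) = 0.4230/(2π·0.0136) = 4.950 m·K/W
  R'_conv,out = 1/(2πr h) = 1/(2π·0.345·19.3) = 0.02390 m·K/W
ΣR = 1.314×10^-4 + 4.950 + 0.02390 = 4.974 m·K/W
Q' = ΔT/ΣR = (112 °C − 5.29 °C)/4.974 = 21.5 W/m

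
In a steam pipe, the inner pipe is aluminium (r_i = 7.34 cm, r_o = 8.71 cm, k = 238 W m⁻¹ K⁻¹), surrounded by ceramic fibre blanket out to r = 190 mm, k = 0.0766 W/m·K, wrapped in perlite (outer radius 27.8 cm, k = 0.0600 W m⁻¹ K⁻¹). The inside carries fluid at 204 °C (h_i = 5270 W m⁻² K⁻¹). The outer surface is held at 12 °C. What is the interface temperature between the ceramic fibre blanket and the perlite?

Treat each layer as a resistance in series:
  R'_conv,in = 1/(2πr h) = 1/(2π·0.0734·5270) = 4.114×10^-4 m·K/W
  R'_aluminium = ln(0.0871/0.0734)/(2πk) = 0.1711/(2π·238) = 1.144×10^-4 m·K/W
  R'_ceramic fibre blanket = ln(0.190/0.0871)/(2πk) = 0.7800/(2π·0.0766) = 1.621 m·K/W
  R'_perlite = ln(0.278/0.190)/(2πk) = 0.3806/(2π·0.0600) = 1.010 m·K/W
ΣR = 4.114×10^-4 + 1.144×10^-4 + 1.621 + 1.010 = 2.632 m·K/W
Q' = ΔT/ΣR = (204 °C − 12 °C)/2.632 = 72.95 W/m
From the inner boundary to the ceramic fibre blanket/perlite interface, ΣR_partial = 1.622 m·K/W.
T_interface = T_in − Q'·ΣR_partial = 204 °C − (72.95)(1.622) = 85.7 °C

T = 85.7 °C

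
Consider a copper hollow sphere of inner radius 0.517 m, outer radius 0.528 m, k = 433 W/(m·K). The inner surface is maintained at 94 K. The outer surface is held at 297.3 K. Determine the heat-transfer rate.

Q = 2.75×10^7 W

Q = 4πk·ΔT/(1/r₁ − 1/r₂) = 4π × 433 × 203.3 / (1/0.517 − 1/0.528) = 2.75×10^7 W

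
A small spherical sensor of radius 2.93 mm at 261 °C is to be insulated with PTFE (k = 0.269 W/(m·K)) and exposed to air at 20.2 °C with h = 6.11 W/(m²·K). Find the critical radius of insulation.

For a sphere, r_cr = 2k_ins/h = 2·0.269/6.11 = 0.0881 m = 8.81 cm

r_cr = 8.81 cm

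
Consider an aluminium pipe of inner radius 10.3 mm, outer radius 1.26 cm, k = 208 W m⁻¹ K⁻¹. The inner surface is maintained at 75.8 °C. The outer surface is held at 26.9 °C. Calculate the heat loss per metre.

Q' = 317 kW/m

Q' = 2πk·ΔT/ln(r₂/r₁) = 2π × 208 × 48.9 / ln(0.0126/0.0103) = 3.17×10^5 W/m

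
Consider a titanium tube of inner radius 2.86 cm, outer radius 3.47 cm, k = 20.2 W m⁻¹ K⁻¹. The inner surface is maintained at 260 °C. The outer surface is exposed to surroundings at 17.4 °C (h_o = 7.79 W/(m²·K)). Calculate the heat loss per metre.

Treat each layer as a resistance in series:
  R'_titanium = ln(0.0347/0.0286)/(2πk) = 0.1933/(2π·20.2) = 0.001523 m·K/W
  R'_conv,out = 1/(2πr h) = 1/(2π·0.0347·7.79) = 0.5888 m·K/W
ΣR = 0.001523 + 0.5888 = 0.5903 m·K/W
Q' = ΔT/ΣR = (260 °C − 17.4 °C)/0.5903 = 411 W/m

Q' = 411 W/m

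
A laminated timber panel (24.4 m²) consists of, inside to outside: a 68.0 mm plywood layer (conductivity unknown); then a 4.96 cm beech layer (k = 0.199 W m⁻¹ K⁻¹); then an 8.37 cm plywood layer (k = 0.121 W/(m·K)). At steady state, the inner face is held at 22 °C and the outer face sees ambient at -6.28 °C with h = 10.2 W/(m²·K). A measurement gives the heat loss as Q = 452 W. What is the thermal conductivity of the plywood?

k = 0.139 W/m·K

ΣR = ΔT/Q = |22 − -6.28|/452 = 0.06257 K/W
Known resistances:
  R_beech = L/(kA) = 0.0496/(0.199·24.4) = 0.01022 K/W
  R_plywood = L/(kA) = 0.0837/(0.121·24.4) = 0.02835 K/W
  R_conv,out = 1/(hA) = 1/(10.2·24.4) = 0.004018 K/W
R_plywood = ΣR − ΣR_known = 0.06257 − 0.04259 = 0.01998 K/W
L/(kA) = 0.01998 ⇒ k = 0.0680/(0.01998·24.4) = 0.139 W/m·K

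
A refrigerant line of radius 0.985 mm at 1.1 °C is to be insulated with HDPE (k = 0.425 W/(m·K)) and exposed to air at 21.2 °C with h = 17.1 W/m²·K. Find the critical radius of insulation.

r_cr = 2.49 cm

For a cylinder, r_cr = k_ins/h = 0.425/17.1 = 0.0249 m = 2.49 cm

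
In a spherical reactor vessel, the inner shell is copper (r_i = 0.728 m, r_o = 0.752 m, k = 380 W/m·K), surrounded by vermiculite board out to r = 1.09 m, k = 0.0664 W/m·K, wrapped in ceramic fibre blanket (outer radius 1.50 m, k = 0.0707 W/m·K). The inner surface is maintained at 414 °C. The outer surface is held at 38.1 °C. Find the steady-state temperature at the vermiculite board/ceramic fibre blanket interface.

Treat each layer as a resistance in series:
  R_copper = (1/0.728 − 1/0.752)/(4πk) = 0.04384/(4π·380) = 9.181×10^-6 K/W
  R_vermiculite board = (1/0.752 − 1/1.09)/(4πk) = 0.4124/(4π·0.0664) = 0.4942 K/W
  R_ceramic fibre blanket = (1/1.09 − 1/1.50)/(4πk) = 0.2508/(4π·0.0707) = 0.2823 K/W
ΣR = 9.181×10^-6 + 0.4942 + 0.2823 = 0.7765 K/W
Q = ΔT/ΣR = (414 °C − 38.1 °C)/0.7765 = 484.1 W
From the inner boundary to the vermiculite board/ceramic fibre blanket interface, ΣR_partial = 0.4942 K/W.
T_interface = T_in − Q·ΣR_partial = 414 °C − (484.1)(0.4942) = 175 °C

T = 175 °C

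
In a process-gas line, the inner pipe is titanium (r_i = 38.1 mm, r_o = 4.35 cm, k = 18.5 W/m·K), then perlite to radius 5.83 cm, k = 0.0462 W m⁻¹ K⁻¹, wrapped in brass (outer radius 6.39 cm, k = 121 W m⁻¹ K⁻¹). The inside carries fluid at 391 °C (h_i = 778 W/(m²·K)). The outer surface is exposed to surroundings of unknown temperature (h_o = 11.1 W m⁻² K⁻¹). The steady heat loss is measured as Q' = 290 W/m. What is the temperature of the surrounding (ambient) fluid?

T_out = 31.4 °C

Series resistances:
  R'_conv,in = 1/(2πr h) = 1/(2π·0.0381·778) = 0.005369 m·K/W
  R'_titanium = ln(0.0435/0.0381)/(2πk) = 0.1325/(2π·18.5) = 0.001140 m·K/W
  R'_perlite = ln(0.0583/0.0435)/(2πk) = 0.2928/(2π·0.0462) = 1.009 m·K/W
  R'_brass = ln(0.0639/0.0583)/(2πk) = 0.09172/(2π·121) = 1.206×10^-4 m·K/W
  R'_conv,out = 1/(2πr h) = 1/(2π·0.0639·11.1) = 0.2244 m·K/W
ΣR = 1.240 m·K/W
ΔT = Q'·ΣR = 290 × 1.240 = 359.6 K
Heat flows outward, so T_out = T_in − ΔT = 391 − 359.6 = 31.4 °C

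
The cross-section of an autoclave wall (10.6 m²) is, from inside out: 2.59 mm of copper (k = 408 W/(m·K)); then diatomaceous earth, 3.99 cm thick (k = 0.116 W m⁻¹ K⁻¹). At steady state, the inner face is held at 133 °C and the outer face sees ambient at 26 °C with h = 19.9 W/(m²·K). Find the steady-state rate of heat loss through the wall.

Resistance network (inner→outer):
  R_copper = L/(kA) = 0.00259/(408·10.6) = 5.989×10^-7 K/W
  R_diatomaceous earth = L/(kA) = 0.0399/(0.116·10.6) = 0.03245 K/W
  R_conv,out = 1/(hA) = 1/(19.9·10.6) = 0.004741 K/W
ΣR = 5.989×10^-7 + 0.03245 + 0.004741 = 0.03719 K/W
Q = ΔT/ΣR = (133 °C − 26 °C)/0.03719 = 2880 W

Q = 2.88 kW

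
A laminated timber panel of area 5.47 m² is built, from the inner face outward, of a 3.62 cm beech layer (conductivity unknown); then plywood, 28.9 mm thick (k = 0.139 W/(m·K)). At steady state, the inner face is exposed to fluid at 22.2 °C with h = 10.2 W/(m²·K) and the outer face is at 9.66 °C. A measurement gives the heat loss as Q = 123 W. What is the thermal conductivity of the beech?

ΣR = ΔT/Q = |22.2 − 9.66|/123 = 0.1020 K/W
Known resistances:
  R_conv,in = 1/(hA) = 1/(10.2·5.47) = 0.01792 K/W
  R_plywood = L/(kA) = 0.0289/(0.139·5.47) = 0.03801 K/W
R_beech = ΣR − ΣR_known = 0.1020 − 0.05593 = 0.04607 K/W
L/(kA) = 0.04607 ⇒ k = 0.0362/(0.04607·5.47) = 0.144 W/m·K

k = 0.144 W/m·K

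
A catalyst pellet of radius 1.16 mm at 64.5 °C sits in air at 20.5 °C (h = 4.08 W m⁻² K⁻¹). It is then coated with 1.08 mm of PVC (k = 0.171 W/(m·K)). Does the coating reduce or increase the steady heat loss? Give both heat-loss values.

increases: 0.00304 → 0.0108 W

Critical radius for a sphere: r_cr = 2k/h = 0.0838 m = 8.38 cm.
Outer radius after coating: r₂ = 0.00116 + 0.00108 = 0.00224 m.
Since r₁ < r_cr and r₂ ≤ r_cr, the coating moves toward the maximum at r_cr — heat loss rises.
Bare: R = 1/(4πr₁²h) = 14490 K/W; Q = 44/14490 = 0.00304 W.
Coated: R = R_cond + R_conv = 4081 K/W; Q = 44/4081 = 0.0108 W.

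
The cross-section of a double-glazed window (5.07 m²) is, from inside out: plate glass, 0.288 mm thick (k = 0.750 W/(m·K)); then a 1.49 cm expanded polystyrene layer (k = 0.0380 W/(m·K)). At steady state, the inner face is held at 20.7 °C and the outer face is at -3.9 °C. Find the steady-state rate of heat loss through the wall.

Resistance network (inner→outer):
  R_plate glass = L/(kA) = 2.88×10^-4/(0.750·5.07) = 7.574×10^-5 K/W
  R_expanded polystyrene = L/(kA) = 0.0149/(0.0380·5.07) = 0.07734 K/W
ΣR = 7.574×10^-5 + 0.07734 = 0.07742 K/W
Q = ΔT/ΣR = (20.7 °C − -3.9 °C)/0.07742 = 318 W

Q = 318 W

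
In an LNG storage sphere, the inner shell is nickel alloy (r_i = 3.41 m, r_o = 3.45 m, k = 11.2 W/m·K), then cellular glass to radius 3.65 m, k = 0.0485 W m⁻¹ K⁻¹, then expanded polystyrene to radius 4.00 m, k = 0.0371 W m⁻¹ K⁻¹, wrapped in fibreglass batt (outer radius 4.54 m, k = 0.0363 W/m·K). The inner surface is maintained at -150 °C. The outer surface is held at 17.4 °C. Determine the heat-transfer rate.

Q = 1170 W

Treat each layer as a resistance in series:
  R_nickel alloy = (1/3.41 − 1/3.45)/(4πk) = 0.003400/(4π·11.2) = 2.416×10^-5 K/W
  R_cellular glass = (1/3.45 − 1/3.65)/(4πk) = 0.01588/(4π·0.0485) = 0.02606 K/W
  R_expanded polystyrene = (1/3.65 − 1/4.00)/(4πk) = 0.02397/(4π·0.0371) = 0.05142 K/W
  R_fibreglass batt = (1/4.00 − 1/4.54)/(4πk) = 0.02974/(4π·0.0363) = 0.06519 K/W
ΣR = 2.416×10^-5 + 0.02606 + 0.05142 + 0.06519 = 0.1427 K/W
Q = ΔT/ΣR = (-150 °C − 17.4 °C)/0.1427 = -1170 W
(Negative Q ⇒ heat flows inward; heat gain = 1170 W.)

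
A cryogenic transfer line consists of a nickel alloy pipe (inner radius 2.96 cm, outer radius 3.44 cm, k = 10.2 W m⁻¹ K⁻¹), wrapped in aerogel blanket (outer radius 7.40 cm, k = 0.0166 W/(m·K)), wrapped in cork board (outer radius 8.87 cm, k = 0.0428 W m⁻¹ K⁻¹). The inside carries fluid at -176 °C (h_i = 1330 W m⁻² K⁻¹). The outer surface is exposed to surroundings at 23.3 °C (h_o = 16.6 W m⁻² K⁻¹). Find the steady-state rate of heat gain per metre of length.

Resistance network (inner→outer):
  R'_conv,in = 1/(2πr h) = 1/(2π·0.0296·1330) = 0.004043 m·K/W
  R'_nickel alloy = ln(0.0344/0.0296)/(2πk) = 0.1503/(2π·10.2) = 0.002345 m·K/W
  R'_aerogel blanket = ln(0.0740/0.0344)/(2πk) = 0.7660/(2π·0.0166) = 7.344 m·K/W
  R'_cork board = ln(0.0887/0.0740)/(2πk) = 0.1812/(2π·0.0428) = 0.6738 m·K/W
  R'_conv,out = 1/(2πr h) = 1/(2π·0.0887·16.6) = 0.1081 m·K/W
ΣR = 0.004043 + 0.002345 + 7.344 + 0.6738 + 0.1081 = 8.132 m·K/W
Q' = ΔT/ΣR = (-176 °C − 23.3 °C)/8.132 = -24.5 W/m
(Negative Q' ⇒ heat flows inward; heat gain = 24.5 W/m.)

Q' = 24.5 W/m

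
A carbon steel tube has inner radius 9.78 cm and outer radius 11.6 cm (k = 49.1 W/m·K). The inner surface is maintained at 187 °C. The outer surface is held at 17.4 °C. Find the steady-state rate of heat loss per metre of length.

Q' = 3.07×10^5 W/m

Q' = 2πk·ΔT/ln(r₂/r₁) = 2π × 49.1 × 169.6 / ln(0.116/0.0978) = 3.07×10^5 W/m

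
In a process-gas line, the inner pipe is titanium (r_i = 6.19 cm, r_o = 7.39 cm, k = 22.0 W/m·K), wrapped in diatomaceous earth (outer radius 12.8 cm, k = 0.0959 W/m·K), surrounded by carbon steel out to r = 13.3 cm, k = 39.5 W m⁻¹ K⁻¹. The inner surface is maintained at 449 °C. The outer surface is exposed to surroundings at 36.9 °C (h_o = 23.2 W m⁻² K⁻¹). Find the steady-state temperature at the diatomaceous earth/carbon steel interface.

Resistance network (inner→outer):
  R'_titanium = ln(0.0739/0.0619)/(2πk) = 0.1772/(2π·22.0) = 0.001282 m·K/W
  R'_diatomaceous earth = ln(0.128/0.0739)/(2πk) = 0.5493/(2π·0.0959) = 0.9116 m·K/W
  R'_carbon steel = ln(0.133/0.128)/(2πk) = 0.03832/(2π·39.5) = 1.544×10^-4 m·K/W
  R'_conv,out = 1/(2πr h) = 1/(2π·0.133·23.2) = 0.05158 m·K/W
ΣR = 0.001282 + 0.9116 + 1.544×10^-4 + 0.05158 = 0.9646 m·K/W
Q' = ΔT/ΣR = (449 °C − 36.9 °C)/0.9646 = 427.2 W/m
From the inner boundary to the diatomaceous earth/carbon steel interface, ΣR_partial = 0.9129 m·K/W.
T_interface = T_in − Q'·ΣR_partial = 449 °C − (427.2)(0.9129) = 59.0 °C

T = 59.0 °C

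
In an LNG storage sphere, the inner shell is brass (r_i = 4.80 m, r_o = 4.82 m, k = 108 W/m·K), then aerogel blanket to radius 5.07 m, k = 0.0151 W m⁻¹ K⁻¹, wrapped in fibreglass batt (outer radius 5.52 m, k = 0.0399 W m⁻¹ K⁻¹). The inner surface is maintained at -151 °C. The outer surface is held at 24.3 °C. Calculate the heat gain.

Q = 2.04 kW

Series thermal resistances, inner to outer:
  R_brass = (1/4.80 − 1/4.82)/(4πk) = 8.645×10^-4/(4π·108) = 6.370×10^-7 K/W
  R_aerogel blanket = (1/4.82 − 1/5.07)/(4πk) = 0.01023/(4π·0.0151) = 0.05391 K/W
  R_fibreglass batt = (1/5.07 − 1/5.52)/(4πk) = 0.01608/(4π·0.0399) = 0.03207 K/W
ΣR = 6.370×10^-7 + 0.05391 + 0.03207 = 0.08598 K/W
Q = ΔT/ΣR = (-151 °C − 24.3 °C)/0.08598 = -2040 W
(Negative Q ⇒ heat flows inward; heat gain = 2040 W.)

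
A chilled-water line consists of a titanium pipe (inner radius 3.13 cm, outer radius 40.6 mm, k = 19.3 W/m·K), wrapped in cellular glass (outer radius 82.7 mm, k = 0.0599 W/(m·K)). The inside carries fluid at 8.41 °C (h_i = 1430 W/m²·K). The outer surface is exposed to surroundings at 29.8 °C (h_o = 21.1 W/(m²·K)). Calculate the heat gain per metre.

Q' = 10.8 W/m

Treat each layer as a resistance in series:
  R'_conv,in = 1/(2πr h) = 1/(2π·0.0313·1430) = 0.003556 m·K/W
  R'_titanium = ln(0.0406/0.0313)/(2πk) = 0.2601/(2π·19.3) = 0.002145 m·K/W
  R'_cellular glass = ln(0.0827/0.0406)/(2πk) = 0.7115/(2π·0.0599) = 1.890 m·K/W
  R'_conv,out = 1/(2πr h) = 1/(2π·0.0827·21.1) = 0.09121 m·K/W
ΣR = 0.003556 + 0.002145 + 1.890 + 0.09121 = 1.987 m·K/W
Q' = ΔT/ΣR = (8.41 °C − 29.8 °C)/1.987 = -10.8 W/m
(Negative Q' ⇒ heat flows inward; heat gain = 10.8 W/m.)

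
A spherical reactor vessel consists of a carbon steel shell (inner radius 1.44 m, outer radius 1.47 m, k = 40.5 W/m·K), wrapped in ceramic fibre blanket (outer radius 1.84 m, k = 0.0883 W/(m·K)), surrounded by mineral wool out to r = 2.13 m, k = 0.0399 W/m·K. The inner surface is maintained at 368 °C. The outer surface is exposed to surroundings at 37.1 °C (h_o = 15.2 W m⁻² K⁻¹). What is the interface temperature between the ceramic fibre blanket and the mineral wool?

Resistance network (inner→outer):
  R_carbon steel = (1/1.44 − 1/1.47)/(4πk) = 0.01417/(4π·40.5) = 2.785×10^-5 K/W
  R_ceramic fibre blanket = (1/1.47 − 1/1.84)/(4πk) = 0.1368/(4π·0.0883) = 0.1233 K/W
  R_mineral wool = (1/1.84 − 1/2.13)/(4πk) = 0.07399/(4π·0.0399) = 0.1476 K/W
  R_conv,out = 1/(4πr²h) = 1/(4π·2.13²·15.2) = 0.001154 K/W
ΣR = 2.785×10^-5 + 0.1233 + 0.1476 + 0.001154 = 0.2721 K/W
Q = ΔT/ΣR = (368 °C − 37.1 °C)/0.2721 = 1216 W
From the inner boundary to the ceramic fibre blanket/mineral wool interface, ΣR_partial = 0.1233 K/W.
T_interface = T_in − Q·ΣR_partial = 368 °C − (1216)(0.1233) = 218 °C

T = 218 °C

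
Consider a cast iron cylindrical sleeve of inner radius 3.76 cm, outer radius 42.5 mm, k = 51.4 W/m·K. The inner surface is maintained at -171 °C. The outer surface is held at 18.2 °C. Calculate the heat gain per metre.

Q' = 2πk·ΔT/ln(r₂/r₁) = 2π × 51.4 × 189.2 / ln(0.0425/0.0376) = 4.99×10^5 W/m

Q' = 499 kW/m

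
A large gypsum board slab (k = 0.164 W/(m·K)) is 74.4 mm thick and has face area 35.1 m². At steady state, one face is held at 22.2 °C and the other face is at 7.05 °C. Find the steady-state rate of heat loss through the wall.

Q = 1170 W

Q = kA·ΔT/L = 0.164 × 35.1 × |22.2 °C − 7.05 °C| / 0.0744 = 1170 W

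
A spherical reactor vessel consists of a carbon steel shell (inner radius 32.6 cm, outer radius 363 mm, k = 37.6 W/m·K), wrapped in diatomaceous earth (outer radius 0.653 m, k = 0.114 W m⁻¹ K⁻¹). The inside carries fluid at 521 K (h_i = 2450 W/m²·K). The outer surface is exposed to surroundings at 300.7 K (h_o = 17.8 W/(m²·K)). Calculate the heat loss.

Series thermal resistances, inner to outer:
  R_conv,in = 1/(4πr²h) = 1/(4π·0.326²·2450) = 3.056×10^-4 K/W
  R_carbon steel = (1/0.326 − 1/0.363)/(4πk) = 0.3127/(4π·37.6) = 6.617×10^-4 K/W
  R_diatomaceous earth = (1/0.363 − 1/0.653)/(4πk) = 1.223/(4π·0.114) = 0.8540 K/W
  R_conv,out = 1/(4πr²h) = 1/(4π·0.653²·17.8) = 0.01048 K/W
ΣR = 3.056×10^-4 + 6.617×10^-4 + 0.8540 + 0.01048 = 0.8654 K/W
Q = ΔT/ΣR = (521 K − 300.7 K)/0.8654 = 255 W

Q = 255 W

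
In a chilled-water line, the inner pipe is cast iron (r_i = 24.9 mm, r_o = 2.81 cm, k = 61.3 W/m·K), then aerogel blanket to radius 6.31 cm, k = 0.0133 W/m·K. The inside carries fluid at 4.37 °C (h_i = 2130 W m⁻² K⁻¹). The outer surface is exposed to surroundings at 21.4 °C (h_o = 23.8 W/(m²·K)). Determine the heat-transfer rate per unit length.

Resistance network (inner→outer):
  R'_conv,in = 1/(2πr h) = 1/(2π·0.0249·2130) = 0.003001 m·K/W
  R'_cast iron = ln(0.0281/0.0249)/(2πk) = 0.1209/(2π·61.3) = 3.139×10^-4 m·K/W
  R'_aerogel blanket = ln(0.0631/0.0281)/(2πk) = 0.8090/(2π·0.0133) = 9.680 m·K/W
  R'_conv,out = 1/(2πr h) = 1/(2π·0.0631·23.8) = 0.1060 m·K/W
ΣR = 0.003001 + 3.139×10^-4 + 9.680 + 0.1060 = 9.789 m·K/W
Q' = ΔT/ΣR = (4.37 °C − 21.4 °C)/9.789 = -1.74 W/m
(Negative Q' ⇒ heat flows inward; heat gain = 1.74 W/m.)

Q' = 1.74 W/m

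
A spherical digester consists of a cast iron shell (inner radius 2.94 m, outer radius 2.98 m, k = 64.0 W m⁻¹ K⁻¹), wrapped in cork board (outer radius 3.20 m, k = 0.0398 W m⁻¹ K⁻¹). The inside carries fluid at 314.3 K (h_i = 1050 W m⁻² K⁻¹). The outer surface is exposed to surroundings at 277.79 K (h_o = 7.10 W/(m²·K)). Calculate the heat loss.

Series thermal resistances, inner to outer:
  R_conv,in = 1/(4πr²h) = 1/(4π·2.94²·1050) = 8.768×10^-6 K/W
  R_cast iron = (1/2.94 − 1/2.98)/(4πk) = 0.004566/(4π·64.0) = 5.677×10^-6 K/W
  R_cork board = (1/2.98 − 1/3.20)/(4πk) = 0.02307/(4π·0.0398) = 0.04613 K/W
  R_conv,out = 1/(4πr²h) = 1/(4π·3.20²·7.10) = 0.001095 K/W
ΣR = 8.768×10^-6 + 5.677×10^-6 + 0.04613 + 0.001095 = 0.04724 K/W
Q = ΔT/ΣR = (314.3 K − 277.79 K)/0.04724 = 773 W

Q = 773 W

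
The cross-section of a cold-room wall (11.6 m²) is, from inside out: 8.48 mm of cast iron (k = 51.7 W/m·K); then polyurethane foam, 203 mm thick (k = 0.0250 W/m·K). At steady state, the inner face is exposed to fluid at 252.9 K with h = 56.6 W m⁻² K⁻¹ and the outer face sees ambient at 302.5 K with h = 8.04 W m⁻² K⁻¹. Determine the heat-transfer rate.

Q = 69.6 W

Resistance network (inner→outer):
  R_conv,in = 1/(hA) = 1/(56.6·11.6) = 0.001523 K/W
  R_cast iron = L/(kA) = 0.00848/(51.7·11.6) = 1.414×10^-5 K/W
  R_polyurethane foam = L/(kA) = 0.203/(0.0250·11.6) = 0.7000 K/W
  R_conv,out = 1/(hA) = 1/(8.04·11.6) = 0.01072 K/W
ΣR = 0.001523 + 1.414×10^-5 + 0.7000 + 0.01072 = 0.7123 K/W
Q = ΔT/ΣR = (252.9 K − 302.5 K)/0.7123 = -69.6 W
(Negative Q ⇒ heat flows inward; heat gain = 69.6 W.)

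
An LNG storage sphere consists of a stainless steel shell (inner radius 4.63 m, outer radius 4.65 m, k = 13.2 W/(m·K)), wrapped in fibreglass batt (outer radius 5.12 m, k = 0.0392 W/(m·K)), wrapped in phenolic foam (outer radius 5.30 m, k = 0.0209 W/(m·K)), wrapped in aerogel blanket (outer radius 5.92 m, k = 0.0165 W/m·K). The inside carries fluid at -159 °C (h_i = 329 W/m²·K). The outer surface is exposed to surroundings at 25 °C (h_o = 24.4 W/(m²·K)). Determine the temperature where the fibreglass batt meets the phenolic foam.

T = -113 °C

Series thermal resistances, inner to outer:
  R_conv,in = 1/(4πr²h) = 1/(4π·4.63²·329) = 1.128×10^-5 K/W
  R_stainless steel = (1/4.63 − 1/4.65)/(4πk) = 9.290×10^-4/(4π·13.2) = 5.600×10^-6 K/W
  R_fibreglass batt = (1/4.65 − 1/5.12)/(4πk) = 0.01974/(4π·0.0392) = 0.04008 K/W
  R_phenolic foam = (1/5.12 − 1/5.30)/(4πk) = 0.006633/(4π·0.0209) = 0.02526 K/W
  R_aerogel blanket = (1/5.30 − 1/5.92)/(4πk) = 0.01976/(4π·0.0165) = 0.09530 K/W
  R_conv,out = 1/(4πr²h) = 1/(4π·5.92²·24.4) = 9.306×10^-5 K/W
ΣR = 1.128×10^-5 + 5.600×10^-6 + 0.04008 + 0.02526 + 0.09530 + 9.306×10^-5 = 0.1607 K/W
Q = ΔT/ΣR = (-159 °C − 25 °C)/0.1607 = -1145 W
From the inner boundary to the fibreglass batt/phenolic foam interface, ΣR_partial = 0.04010 K/W.
T_interface = T_in − Q·ΣR_partial = -159 °C − (-1145)(0.04010) = -113 °C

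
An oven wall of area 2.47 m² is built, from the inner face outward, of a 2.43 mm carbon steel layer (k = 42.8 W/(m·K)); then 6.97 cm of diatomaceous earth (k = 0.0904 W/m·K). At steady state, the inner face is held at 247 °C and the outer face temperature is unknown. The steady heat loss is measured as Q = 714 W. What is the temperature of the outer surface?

Sum the resistances:
  R_carbon steel = L/(kA) = 0.00243/(42.8·2.47) = 2.299×10^-5 K/W
  R_diatomaceous earth = L/(kA) = 0.0697/(0.0904·2.47) = 0.3122 K/W
ΣR = 0.3122 K/W
ΔT = Q·ΣR = 714 × 0.3122 = 222.9 K
Heat flows outward, so T_out = T_in − ΔT = 247 − 222.9 = 24.1 °C

T_out = 24.1 °C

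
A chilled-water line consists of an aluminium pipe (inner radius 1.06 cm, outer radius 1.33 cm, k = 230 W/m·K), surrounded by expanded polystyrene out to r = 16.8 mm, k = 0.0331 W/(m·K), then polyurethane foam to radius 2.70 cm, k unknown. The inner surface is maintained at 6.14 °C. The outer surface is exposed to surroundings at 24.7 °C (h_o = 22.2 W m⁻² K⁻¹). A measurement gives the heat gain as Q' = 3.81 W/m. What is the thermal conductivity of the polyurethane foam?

k = 0.0217 W/m·K

ΣR = ΔT/Q' = |6.14 − 24.7|/3.81 = 4.871 m·K/W
Known resistances:
  R'_aluminium = ln(0.0133/0.0106)/(2πk) = 0.2269/(2π·230) = 1.570×10^-4 m·K/W
  R'_expanded polystyrene = ln(0.0168/0.0133)/(2πk) = 0.2336/(2π·0.0331) = 1.123 m·K/W
  R'_conv,out = 1/(2πr h) = 1/(2π·0.0270·22.2) = 0.2655 m·K/W
R_polyurethane foam = ΣR − ΣR_known = 4.871 − 1.389 = 3.482 m·K/W
ln(r₂/r₁)/(2πk) = 3.482 ⇒ k = 0.4745/(2π·3.482) = 0.0217 W/m·K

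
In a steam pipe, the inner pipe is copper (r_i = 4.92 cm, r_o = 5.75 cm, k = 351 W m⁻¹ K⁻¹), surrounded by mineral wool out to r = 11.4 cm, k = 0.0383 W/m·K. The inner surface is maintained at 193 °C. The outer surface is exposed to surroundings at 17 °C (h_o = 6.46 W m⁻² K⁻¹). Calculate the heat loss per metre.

Q' = 57.5 W/m

Resistance network (inner→outer):
  R'_copper = ln(0.0575/0.0492)/(2πk) = 0.1559/(2π·351) = 7.069×10^-5 m·K/W
  R'_mineral wool = ln(0.114/0.0575)/(2πk) = 0.6844/(2π·0.0383) = 2.844 m·K/W
  R'_conv,out = 1/(2πr h) = 1/(2π·0.114·6.46) = 0.2161 m·K/W
ΣR = 7.069×10^-5 + 2.844 + 0.2161 = 3.060 m·K/W
Q' = ΔT/ΣR = (193 °C − 17 °C)/3.060 = 57.5 W/m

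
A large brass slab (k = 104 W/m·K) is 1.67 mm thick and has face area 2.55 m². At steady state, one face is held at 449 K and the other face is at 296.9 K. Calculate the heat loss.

Q = 24200 kW

Q = kA·ΔT/L = 104 × 2.55 × |449 K − 296.9 K| / 0.00167 = 2.42×10^7 W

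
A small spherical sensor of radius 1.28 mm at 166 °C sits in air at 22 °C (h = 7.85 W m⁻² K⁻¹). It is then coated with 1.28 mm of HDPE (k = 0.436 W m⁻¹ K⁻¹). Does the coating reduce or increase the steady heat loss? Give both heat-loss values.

increases: 0.0233 → 0.0890 W

Critical radius for a sphere: r_cr = 2k/h = 0.111 m = 11.1 cm.
Outer radius after coating: r₂ = 0.00128 + 0.00128 = 0.00256 m.
Since r₁ < r_cr and r₂ ≤ r_cr, the coating moves toward the maximum at r_cr — heat loss rises.
Bare: R = 1/(4πr₁²h) = 6187 K/W; Q = 144/6187 = 0.0233 W.
Coated: R = R_cond + R_conv = 1618 K/W; Q = 144/1618 = 0.0890 W.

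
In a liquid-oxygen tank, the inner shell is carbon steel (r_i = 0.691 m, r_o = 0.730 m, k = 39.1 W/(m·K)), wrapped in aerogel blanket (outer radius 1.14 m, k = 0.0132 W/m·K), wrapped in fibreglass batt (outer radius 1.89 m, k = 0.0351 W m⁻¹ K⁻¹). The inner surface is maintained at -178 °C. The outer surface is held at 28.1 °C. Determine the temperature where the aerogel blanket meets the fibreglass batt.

Series thermal resistances, inner to outer:
  R_carbon steel = (1/0.691 − 1/0.730)/(4πk) = 0.07731/(4π·39.1) = 1.574×10^-4 K/W
  R_aerogel blanket = (1/0.730 − 1/1.14)/(4πk) = 0.4927/(4π·0.0132) = 2.970 K/W
  R_fibreglass batt = (1/1.14 − 1/1.89)/(4πk) = 0.3481/(4π·0.0351) = 0.7892 K/W
ΣR = 1.574×10^-4 + 2.970 + 0.7892 = 3.759 K/W
Q = ΔT/ΣR = (-178 °C − 28.1 °C)/3.759 = -54.83 W
From the inner boundary to the aerogel blanket/fibreglass batt interface, ΣR_partial = 2.970 K/W.
T_interface = T_in − Q·ΣR_partial = -178 °C − (-54.83)(2.970) = -15.2 °C

T = -15.2 °C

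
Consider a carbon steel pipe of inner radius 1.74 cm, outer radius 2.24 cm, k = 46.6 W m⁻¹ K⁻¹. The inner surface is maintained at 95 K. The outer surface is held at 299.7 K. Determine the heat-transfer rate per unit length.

Q' = 2πk·ΔT/ln(r₂/r₁) = 2π × 46.6 × 204.7 / ln(0.0224/0.0174) = 2.37×10^5 W/m

Q' = 237 kW/m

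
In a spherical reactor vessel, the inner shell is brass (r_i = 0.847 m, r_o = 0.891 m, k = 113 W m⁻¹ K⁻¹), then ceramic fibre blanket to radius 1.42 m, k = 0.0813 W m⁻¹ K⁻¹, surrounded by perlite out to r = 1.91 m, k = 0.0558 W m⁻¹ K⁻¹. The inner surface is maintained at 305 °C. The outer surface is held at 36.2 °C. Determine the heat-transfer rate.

Treat each layer as a resistance in series:
  R_brass = (1/0.847 − 1/0.891)/(4πk) = 0.05830/(4π·113) = 4.106×10^-5 K/W
  R_ceramic fibre blanket = (1/0.891 − 1/1.42)/(4πk) = 0.4181/(4π·0.0813) = 0.4093 K/W
  R_perlite = (1/1.42 − 1/1.91)/(4πk) = 0.1807/(4π·0.0558) = 0.2577 K/W
ΣR = 4.106×10^-5 + 0.4093 + 0.2577 = 0.6670 K/W
Q = ΔT/ΣR = (305 °C − 36.2 °C)/0.6670 = 403 W

Q = 403 W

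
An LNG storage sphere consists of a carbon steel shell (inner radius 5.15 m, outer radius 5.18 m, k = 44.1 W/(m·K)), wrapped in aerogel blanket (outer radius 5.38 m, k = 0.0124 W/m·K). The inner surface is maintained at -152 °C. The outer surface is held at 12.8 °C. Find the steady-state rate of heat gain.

Q = 3.58 kW

Series thermal resistances, inner to outer:
  R_carbon steel = (1/5.15 − 1/5.18)/(4πk) = 0.001125/(4π·44.1) = 2.029×10^-6 K/W
  R_aerogel blanket = (1/5.18 − 1/5.38)/(4πk) = 0.007177/(4π·0.0124) = 0.04606 K/W
ΣR = 2.029×10^-6 + 0.04606 = 0.04606 K/W
Q = ΔT/ΣR = (-152 °C − 12.8 °C)/0.04606 = -3580 W
(Negative Q ⇒ heat flows inward; heat gain = 3580 W.)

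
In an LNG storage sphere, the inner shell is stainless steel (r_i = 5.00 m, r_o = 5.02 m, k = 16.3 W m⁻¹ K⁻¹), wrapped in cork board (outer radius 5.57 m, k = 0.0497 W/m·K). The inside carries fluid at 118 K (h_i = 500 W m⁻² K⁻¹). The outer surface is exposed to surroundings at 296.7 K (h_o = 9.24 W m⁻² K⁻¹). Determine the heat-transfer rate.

Q = 5620 W

Treat each layer as a resistance in series:
  R_conv,in = 1/(4πr²h) = 1/(4π·5.00²·500) = 6.366×10^-6 K/W
  R_stainless steel = (1/5.00 − 1/5.02)/(4πk) = 7.968×10^-4/(4π·16.3) = 3.890×10^-6 K/W
  R_cork board = (1/5.02 − 1/5.57)/(4πk) = 0.01967/(4π·0.0497) = 0.03149 K/W
  R_conv,out = 1/(4πr²h) = 1/(4π·5.57²·9.24) = 2.776×10^-4 K/W
ΣR = 6.366×10^-6 + 3.890×10^-6 + 0.03149 + 2.776×10^-4 = 0.03178 K/W
Q = ΔT/ΣR = (118 K − 296.7 K)/0.03178 = -5620 W
(Negative Q ⇒ heat flows inward; heat gain = 5620 W.)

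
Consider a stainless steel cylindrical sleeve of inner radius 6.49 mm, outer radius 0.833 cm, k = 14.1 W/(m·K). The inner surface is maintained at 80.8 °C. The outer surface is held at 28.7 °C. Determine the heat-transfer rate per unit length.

Q' = 18500 W/m

Q' = 2πk·ΔT/ln(r₂/r₁) = 2π × 14.1 × 52.1 / ln(0.00833/0.00649) = 18500 W/m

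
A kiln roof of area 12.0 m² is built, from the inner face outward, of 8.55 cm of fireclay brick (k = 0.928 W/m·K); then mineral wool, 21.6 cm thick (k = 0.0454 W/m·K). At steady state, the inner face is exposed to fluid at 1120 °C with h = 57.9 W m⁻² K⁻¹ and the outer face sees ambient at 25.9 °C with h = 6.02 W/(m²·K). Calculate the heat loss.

Treat each layer as a resistance in series:
  R_conv,in = 1/(hA) = 1/(57.9·12.0) = 0.001439 K/W
  R_fireclay brick = L/(kA) = 0.0855/(0.928·12.0) = 0.007678 K/W
  R_mineral wool = L/(kA) = 0.216/(0.0454·12.0) = 0.3965 K/W
  R_conv,out = 1/(hA) = 1/(6.02·12.0) = 0.01384 K/W
ΣR = 0.001439 + 0.007678 + 0.3965 + 0.01384 = 0.4195 K/W
Q = ΔT/ΣR = (1120 °C − 25.9 °C)/0.4195 = 2610 W

Q = 2610 W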